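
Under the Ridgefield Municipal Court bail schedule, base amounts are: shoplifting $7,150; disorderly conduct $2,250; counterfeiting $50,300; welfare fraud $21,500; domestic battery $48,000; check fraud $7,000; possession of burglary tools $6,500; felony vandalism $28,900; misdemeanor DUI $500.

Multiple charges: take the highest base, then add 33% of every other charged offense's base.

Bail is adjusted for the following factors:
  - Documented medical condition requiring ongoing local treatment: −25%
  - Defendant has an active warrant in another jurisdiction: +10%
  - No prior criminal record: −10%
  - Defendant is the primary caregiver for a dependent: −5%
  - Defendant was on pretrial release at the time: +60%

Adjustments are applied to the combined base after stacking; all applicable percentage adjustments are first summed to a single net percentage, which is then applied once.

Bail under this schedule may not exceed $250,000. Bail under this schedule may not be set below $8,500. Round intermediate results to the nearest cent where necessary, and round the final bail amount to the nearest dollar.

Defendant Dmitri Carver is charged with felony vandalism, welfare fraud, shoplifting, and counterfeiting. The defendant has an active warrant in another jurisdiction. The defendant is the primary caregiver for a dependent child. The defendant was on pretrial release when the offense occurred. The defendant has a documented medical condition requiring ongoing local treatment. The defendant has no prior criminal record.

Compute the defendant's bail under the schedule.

$90,079

Base amounts from the schedule: felony vandalism $28,900; welfare fraud $21,500; shoplifting $7,150; counterfeiting $50,300.
Stacking rule: highest base plus 33% of each additional charge. Highest is counterfeiting at $50,300. Additional: $28,900 × 33% = $9,537; $21,500 × 33% = $7,095; $7,150 × 33% = $2,359.50. Combined base = $50,300 + $18,991.50 = $69,291.50.
Net percentage adjustment: −25% +10% −10% −5% +60% = +30%. $69,291.50 × 1.3 = $90,078.95.
$90,078.95 is within the $250,000 maximum.
$90,078.95 is at or above the $8,500 minimum.
Rounded to the nearest dollar: $90,079.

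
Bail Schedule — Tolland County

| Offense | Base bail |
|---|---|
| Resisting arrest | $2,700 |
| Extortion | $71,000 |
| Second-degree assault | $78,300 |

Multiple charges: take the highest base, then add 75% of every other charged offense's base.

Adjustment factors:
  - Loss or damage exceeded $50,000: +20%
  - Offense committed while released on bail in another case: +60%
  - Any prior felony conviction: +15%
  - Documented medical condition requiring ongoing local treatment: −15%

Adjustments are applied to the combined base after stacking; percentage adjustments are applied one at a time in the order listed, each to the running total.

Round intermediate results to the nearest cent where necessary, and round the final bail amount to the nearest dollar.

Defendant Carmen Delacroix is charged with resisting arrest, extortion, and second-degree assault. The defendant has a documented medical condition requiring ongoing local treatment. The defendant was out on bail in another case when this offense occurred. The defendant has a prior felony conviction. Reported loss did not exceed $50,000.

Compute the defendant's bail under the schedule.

Base amounts from the schedule: resisting arrest $2,700; extortion $71,000; second-degree assault $78,300.
Stacking rule: highest base plus 75% of each additional charge. Highest is second-degree assault at $78,300. Additional: $2,700 × 75% = $2,025; $71,000 × 75% = $53,250. Combined base = $78,300 + $55,275 = $133,575.
Offense committed while released on bail in another case (+60%): $133,575 × 1.6 = $213,720.
Any prior felony conviction (+15%): $213,720 × 1.15 = $245,778.
Documented medical condition requiring ongoing local treatment (−15%): $245,778 × 0.85 = $208,911.30.
Rounded to the nearest dollar: $208,911.

$208,911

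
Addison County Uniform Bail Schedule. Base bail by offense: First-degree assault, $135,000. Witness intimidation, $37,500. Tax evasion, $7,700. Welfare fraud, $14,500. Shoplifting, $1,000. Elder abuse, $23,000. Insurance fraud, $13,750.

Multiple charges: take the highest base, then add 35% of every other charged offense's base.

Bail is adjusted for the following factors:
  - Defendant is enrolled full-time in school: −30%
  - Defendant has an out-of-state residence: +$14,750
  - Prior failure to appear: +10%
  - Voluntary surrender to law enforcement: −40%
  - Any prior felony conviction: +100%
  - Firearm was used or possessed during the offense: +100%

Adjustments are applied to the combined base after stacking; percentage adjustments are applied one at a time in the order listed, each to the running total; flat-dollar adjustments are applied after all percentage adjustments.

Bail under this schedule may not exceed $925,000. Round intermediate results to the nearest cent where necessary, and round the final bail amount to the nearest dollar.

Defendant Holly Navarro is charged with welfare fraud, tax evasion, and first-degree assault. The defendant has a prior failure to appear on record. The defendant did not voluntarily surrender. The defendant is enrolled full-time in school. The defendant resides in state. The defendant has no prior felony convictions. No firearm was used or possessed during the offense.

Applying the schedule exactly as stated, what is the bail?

Base amounts from the schedule: welfare fraud $14,500; tax evasion $7,700; first-degree assault $135,000.
Stacking rule: highest base plus 35% of each additional charge. Highest is first-degree assault at $135,000. Additional: $14,500 × 35% = $5,075; $7,700 × 35% = $2,695. Combined base = $135,000 + $7,770 = $142,770.
Defendant is enrolled full-time in school (−30%): $142,770 × 0.7 = $99,939.
Prior failure to appear (+10%): $99,939 × 1.1 = $109,932.90.
$109,932.90 is within the $925,000 maximum.
Rounded to the nearest dollar: $109,933.

$109,933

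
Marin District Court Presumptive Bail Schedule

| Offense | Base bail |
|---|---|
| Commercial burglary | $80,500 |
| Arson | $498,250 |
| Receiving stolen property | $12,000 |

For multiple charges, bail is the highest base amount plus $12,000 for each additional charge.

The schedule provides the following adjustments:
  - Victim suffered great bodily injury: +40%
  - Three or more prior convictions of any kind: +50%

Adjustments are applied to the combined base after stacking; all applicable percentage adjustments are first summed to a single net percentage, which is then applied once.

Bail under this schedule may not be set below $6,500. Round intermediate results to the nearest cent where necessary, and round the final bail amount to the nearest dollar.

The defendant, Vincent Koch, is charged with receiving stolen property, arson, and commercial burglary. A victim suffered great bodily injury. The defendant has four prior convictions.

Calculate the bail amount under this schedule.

$992,275

Base amounts from the schedule: receiving stolen property $12,000; arson $498,250; commercial burglary $80,500.
Stacking rule: highest base plus $12,000 per additional charge. Highest is arson at $498,250; 2 additional charges → +$24,000. Combined base = $522,250.
Net percentage adjustment: +40% +50% = +90%. $522,250 × 1.9 = $992,275.
$992,275 is at or above the $6,500 minimum.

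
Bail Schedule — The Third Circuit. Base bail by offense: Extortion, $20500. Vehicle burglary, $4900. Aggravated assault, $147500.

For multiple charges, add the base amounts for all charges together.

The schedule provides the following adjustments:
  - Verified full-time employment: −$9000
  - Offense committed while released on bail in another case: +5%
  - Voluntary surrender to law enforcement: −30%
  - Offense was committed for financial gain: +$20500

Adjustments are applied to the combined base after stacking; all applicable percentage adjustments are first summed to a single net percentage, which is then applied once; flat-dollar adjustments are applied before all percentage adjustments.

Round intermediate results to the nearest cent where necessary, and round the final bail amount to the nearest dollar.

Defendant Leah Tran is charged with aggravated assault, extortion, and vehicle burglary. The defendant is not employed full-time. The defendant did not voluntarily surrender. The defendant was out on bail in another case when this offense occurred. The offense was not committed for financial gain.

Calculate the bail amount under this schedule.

Base amounts from the schedule: aggravated assault $147500; extortion $20500; vehicle burglary $4900.
Stacking rule: sum of all bases. $147500 + $20500 + $4900 = $172900.
Offense committed while released on bail in another case (+5%): $172900 × 1.05 = $181545.

$181545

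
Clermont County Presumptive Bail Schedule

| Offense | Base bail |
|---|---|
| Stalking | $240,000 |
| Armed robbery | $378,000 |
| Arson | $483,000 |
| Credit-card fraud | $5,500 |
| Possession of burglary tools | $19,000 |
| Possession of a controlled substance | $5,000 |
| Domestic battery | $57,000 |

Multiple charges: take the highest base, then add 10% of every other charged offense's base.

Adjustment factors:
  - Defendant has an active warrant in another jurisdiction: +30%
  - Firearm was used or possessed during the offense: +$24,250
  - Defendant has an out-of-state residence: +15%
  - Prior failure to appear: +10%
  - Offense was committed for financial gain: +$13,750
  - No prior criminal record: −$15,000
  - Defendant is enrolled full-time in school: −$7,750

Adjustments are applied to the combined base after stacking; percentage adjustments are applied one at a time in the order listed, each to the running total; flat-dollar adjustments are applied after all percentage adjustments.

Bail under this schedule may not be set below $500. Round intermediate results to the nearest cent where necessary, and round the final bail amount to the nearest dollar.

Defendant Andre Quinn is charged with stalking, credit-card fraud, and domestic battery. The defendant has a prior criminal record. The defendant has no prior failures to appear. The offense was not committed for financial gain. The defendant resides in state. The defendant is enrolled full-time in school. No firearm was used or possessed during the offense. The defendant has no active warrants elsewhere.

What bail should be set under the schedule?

$238,500

Base amounts from the schedule: stalking $240,000; credit-card fraud $5,500; domestic battery $57,000.
Stacking rule: highest base plus 10% of each additional charge. Highest is stalking at $240,000. Additional: $5,500 × 10% = $550; $57,000 × 10% = $5,700. Combined base = $240,000 + $6,250 = $246,250.
Defendant is enrolled full-time in school (−$7,750 flat): $246,250 − $7,750 = $238,500.
$238,500 is at or above the $500 minimum.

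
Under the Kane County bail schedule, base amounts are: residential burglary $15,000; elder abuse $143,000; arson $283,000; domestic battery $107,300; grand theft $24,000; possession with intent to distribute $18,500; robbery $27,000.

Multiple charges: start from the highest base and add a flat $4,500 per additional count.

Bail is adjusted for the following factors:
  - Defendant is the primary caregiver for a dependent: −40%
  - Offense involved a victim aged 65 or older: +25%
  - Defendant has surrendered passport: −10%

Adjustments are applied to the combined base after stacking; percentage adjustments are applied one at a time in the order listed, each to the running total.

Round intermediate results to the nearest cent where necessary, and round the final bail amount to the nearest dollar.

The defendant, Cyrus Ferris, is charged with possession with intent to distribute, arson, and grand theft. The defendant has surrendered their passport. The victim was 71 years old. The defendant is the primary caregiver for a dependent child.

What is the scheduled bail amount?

Base amounts from the schedule: possession with intent to distribute $18,500; arson $283,000; grand theft $24,000.
Stacking rule: highest base plus $4,500 per additional charge. Highest is arson at $283,000; 2 additional charges → +$9,000. Combined base = $292,000.
Defendant is the primary caregiver for a dependent (−40%): $292,000 × 0.6 = $175,200.
Offense involved a victim aged 65 or older (+25%): $175,200 × 1.25 = $219,000.
Defendant has surrendered passport (−10%): $219,000 × 0.9 = $197,100.

$197,100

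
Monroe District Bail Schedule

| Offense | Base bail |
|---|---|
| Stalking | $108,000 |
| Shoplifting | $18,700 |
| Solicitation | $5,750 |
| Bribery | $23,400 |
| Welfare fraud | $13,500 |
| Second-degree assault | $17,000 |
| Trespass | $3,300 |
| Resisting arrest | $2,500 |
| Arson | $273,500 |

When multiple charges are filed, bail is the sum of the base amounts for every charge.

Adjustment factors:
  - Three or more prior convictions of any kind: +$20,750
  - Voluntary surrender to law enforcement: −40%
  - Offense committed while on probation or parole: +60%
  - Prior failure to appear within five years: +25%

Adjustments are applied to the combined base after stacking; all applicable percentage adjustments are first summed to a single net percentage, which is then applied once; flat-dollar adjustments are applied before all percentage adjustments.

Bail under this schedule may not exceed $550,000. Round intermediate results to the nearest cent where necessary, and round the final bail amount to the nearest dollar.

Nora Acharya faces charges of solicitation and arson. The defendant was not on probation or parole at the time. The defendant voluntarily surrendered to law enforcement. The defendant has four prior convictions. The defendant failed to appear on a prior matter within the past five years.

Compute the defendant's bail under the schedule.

$255,000

Base amounts from the schedule: solicitation $5,750; arson $273,500.
Stacking rule: sum of all bases. $5,750 + $273,500 = $279,250.
Three or more prior convictions of any kind (+$20,750 flat): $279,250 + $20,750 = $300,000.
Net percentage adjustment: −40% +25% = −15%. $300,000 × 0.85 = $255,000.
$255,000 is within the $550,000 maximum.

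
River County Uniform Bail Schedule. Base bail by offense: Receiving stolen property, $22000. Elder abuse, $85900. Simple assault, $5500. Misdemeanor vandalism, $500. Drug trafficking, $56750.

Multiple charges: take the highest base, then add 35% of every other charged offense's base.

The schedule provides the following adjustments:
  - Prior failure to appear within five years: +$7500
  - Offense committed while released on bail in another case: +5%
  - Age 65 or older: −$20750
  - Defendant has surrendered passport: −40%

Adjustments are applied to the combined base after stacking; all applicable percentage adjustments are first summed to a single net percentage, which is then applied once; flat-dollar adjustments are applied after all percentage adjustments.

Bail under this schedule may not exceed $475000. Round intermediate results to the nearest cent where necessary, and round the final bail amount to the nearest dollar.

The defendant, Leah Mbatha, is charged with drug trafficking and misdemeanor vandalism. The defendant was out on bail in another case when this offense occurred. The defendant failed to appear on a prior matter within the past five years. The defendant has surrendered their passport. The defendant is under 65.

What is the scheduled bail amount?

Base amounts from the schedule: drug trafficking $56750; misdemeanor vandalism $500.
Stacking rule: highest base plus 35% of each additional charge. Highest is drug trafficking at $56750. Additional: $500 × 35% = $175. Combined base = $56750 + $175 = $56925.
Net percentage adjustment: +5% −40% = −35%. $56925 × 0.65 = $37001.25.
Prior failure to appear within five years (+$7500 flat): $37001.25 + $7500 = $44501.25.
$44501.25 is within the $475000 maximum.
Rounded to the nearest dollar: $44501.

$44501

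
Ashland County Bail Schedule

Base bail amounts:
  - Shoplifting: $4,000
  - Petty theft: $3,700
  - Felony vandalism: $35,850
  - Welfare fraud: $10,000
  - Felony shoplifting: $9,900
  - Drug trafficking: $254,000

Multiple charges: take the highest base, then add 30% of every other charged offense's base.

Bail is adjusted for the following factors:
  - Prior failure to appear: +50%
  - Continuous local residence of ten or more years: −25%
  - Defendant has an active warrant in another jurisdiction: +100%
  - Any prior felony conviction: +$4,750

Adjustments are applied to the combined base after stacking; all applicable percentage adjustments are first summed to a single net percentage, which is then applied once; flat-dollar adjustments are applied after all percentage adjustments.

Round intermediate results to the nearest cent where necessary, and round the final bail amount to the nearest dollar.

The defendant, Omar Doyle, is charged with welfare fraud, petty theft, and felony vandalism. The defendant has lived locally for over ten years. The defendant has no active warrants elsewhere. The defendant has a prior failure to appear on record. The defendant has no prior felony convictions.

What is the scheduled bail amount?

$49,950

Base amounts from the schedule: welfare fraud $10,000; petty theft $3,700; felony vandalism $35,850.
Stacking rule: highest base plus 30% of each additional charge. Highest is felony vandalism at $35,850. Additional: $10,000 × 30% = $3,000; $3,700 × 30% = $1,110. Combined base = $35,850 + $4,110 = $39,960.
Net percentage adjustment: +50% −25% = +25%. $39,960 × 1.25 = $49,950.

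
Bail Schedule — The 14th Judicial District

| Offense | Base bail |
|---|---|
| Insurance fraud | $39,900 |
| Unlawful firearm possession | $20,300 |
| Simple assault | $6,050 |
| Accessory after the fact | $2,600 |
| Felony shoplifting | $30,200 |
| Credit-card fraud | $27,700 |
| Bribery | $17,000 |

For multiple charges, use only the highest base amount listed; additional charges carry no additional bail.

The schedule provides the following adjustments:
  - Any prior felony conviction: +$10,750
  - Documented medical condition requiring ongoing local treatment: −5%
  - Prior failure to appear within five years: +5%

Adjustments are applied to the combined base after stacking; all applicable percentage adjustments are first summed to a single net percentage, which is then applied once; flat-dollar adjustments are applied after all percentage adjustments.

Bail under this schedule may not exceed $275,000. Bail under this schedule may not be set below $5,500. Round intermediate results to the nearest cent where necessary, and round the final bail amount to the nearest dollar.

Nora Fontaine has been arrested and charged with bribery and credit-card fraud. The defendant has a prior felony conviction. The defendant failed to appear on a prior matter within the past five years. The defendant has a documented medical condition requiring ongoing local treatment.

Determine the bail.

Base amounts from the schedule: bribery $17,000; credit-card fraud $27,700.
Stacking rule: use the highest base only. Highest is credit-card fraud at $27,700. Combined base = $27,700.
Net percentage adjustment: −5% +5% = +0%. $27,700 × 1 = $27,700.
Any prior felony conviction (+$10,750 flat): $27,700 + $10,750 = $38,450.
$38,450 is within the $275,000 maximum.
$38,450 is at or above the $5,500 minimum.

$38,450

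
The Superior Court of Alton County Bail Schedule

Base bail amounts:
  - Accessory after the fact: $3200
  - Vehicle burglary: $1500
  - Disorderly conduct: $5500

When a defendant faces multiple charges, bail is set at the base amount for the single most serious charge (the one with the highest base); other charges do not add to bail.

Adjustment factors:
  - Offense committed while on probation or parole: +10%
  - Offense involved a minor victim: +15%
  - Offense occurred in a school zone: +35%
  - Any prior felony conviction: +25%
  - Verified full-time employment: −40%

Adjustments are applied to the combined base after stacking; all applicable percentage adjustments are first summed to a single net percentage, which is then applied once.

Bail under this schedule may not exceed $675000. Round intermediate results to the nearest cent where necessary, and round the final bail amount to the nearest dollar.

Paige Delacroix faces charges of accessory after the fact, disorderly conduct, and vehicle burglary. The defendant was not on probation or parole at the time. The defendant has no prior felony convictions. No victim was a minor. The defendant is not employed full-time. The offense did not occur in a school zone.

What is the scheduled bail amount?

Base amounts from the schedule: accessory after the fact $3200; disorderly conduct $5500; vehicle burglary $1500.
Stacking rule: use the highest base only. Highest is disorderly conduct at $5500. Combined base = $5500.
No adjustment factors apply to this defendant.
$5500 is within the $675000 maximum.

$5500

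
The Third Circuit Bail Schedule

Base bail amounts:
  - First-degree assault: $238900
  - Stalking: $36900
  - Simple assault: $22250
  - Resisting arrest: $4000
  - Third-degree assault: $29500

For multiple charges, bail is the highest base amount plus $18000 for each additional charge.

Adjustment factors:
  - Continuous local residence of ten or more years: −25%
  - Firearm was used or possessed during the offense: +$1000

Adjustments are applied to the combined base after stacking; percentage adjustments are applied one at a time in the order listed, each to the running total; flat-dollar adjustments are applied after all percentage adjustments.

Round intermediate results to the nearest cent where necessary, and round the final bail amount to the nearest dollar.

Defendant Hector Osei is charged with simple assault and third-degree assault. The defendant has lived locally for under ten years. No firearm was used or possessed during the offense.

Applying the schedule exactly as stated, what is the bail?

$47500

Base amounts from the schedule: simple assault $22250; third-degree assault $29500.
Stacking rule: highest base plus $18000 per additional charge. Highest is third-degree assault at $29500; 1 additional charge → +$18000. Combined base = $47500.
No adjustment factors apply to this defendant.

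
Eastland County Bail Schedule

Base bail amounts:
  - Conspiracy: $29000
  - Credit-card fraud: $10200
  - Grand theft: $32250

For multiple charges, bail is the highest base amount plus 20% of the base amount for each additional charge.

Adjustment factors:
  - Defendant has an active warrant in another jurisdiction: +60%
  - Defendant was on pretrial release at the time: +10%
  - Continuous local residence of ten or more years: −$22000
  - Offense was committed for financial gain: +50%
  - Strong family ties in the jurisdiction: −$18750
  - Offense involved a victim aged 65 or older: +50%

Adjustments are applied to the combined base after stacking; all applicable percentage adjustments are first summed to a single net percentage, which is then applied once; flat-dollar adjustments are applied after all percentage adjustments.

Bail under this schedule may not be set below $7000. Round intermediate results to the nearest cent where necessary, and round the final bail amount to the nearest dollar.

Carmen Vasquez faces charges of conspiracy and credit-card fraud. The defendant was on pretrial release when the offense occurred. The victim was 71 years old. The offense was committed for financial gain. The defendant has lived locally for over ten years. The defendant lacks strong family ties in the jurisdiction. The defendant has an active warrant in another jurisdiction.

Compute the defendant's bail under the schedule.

Base amounts from the schedule: conspiracy $29000; credit-card fraud $10200.
Stacking rule: highest base plus 20% of each additional charge. Highest is conspiracy at $29000. Additional: $10200 × 20% = $2040. Combined base = $29000 + $2040 = $31040.
Net percentage adjustment: +60% +10% +50% +50% = +170%. $31040 × 2.7 = $83808.
Continuous local residence of ten or more years (−$22000 flat): $83808 − $22000 = $61808.
$61808 is at or above the $7000 minimum.

$61808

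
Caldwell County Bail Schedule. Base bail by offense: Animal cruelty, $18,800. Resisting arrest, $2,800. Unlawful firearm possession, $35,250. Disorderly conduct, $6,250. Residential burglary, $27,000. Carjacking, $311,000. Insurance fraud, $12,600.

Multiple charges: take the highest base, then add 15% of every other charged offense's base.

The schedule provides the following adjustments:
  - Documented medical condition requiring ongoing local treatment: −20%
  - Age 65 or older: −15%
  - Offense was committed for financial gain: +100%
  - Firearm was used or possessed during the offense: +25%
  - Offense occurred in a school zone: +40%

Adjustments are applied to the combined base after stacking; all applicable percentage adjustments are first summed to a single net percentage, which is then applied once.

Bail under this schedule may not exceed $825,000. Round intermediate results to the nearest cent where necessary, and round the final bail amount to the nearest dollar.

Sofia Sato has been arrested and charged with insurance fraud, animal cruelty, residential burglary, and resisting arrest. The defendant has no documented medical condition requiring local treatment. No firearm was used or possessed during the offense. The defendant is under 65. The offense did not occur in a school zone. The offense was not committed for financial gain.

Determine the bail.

Base amounts from the schedule: insurance fraud $12,600; animal cruelty $18,800; residential burglary $27,000; resisting arrest $2,800.
Stacking rule: highest base plus 15% of each additional charge. Highest is residential burglary at $27,000. Additional: $12,600 × 15% = $1,890; $18,800 × 15% = $2,820; $2,800 × 15% = $420. Combined base = $27,000 + $5,130 = $32,130.
No adjustment factors apply to this defendant.
$32,130 is within the $825,000 maximum.

$32,130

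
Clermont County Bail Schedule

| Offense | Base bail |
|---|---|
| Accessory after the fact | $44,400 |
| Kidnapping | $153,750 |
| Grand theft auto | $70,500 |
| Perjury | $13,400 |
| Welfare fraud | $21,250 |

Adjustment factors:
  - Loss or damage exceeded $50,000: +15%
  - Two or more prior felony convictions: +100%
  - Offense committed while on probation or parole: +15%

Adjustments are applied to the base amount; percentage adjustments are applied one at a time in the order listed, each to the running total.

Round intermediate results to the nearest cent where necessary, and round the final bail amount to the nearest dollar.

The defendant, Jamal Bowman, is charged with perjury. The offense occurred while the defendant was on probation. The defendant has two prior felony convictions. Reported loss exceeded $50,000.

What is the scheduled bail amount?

Base amounts from the schedule: perjury $13,400.
Single charge. Combined base = $13,400.
Loss or damage exceeded $50,000 (+15%): $13,400 × 1.15 = $15,410.
Two or more prior felony convictions (+100%): $15,410 × 2 = $30,820.
Offense committed while on probation or parole (+15%): $30,820 × 1.15 = $35,443.

$35,443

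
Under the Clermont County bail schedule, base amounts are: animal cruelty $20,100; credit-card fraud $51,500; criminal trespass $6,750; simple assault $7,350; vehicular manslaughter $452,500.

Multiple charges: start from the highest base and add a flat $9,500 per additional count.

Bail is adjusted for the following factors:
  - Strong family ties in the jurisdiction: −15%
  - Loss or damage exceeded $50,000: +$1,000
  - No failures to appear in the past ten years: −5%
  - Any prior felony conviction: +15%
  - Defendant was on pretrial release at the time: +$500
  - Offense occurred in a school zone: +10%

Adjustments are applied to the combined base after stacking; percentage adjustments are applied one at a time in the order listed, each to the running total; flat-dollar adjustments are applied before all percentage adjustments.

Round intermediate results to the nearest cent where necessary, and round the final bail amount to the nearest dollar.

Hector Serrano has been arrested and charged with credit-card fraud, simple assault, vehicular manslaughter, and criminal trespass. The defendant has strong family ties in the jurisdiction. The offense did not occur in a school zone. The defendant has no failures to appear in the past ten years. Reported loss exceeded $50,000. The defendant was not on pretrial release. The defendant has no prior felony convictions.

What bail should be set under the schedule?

Base amounts from the schedule: credit-card fraud $51,500; simple assault $7,350; vehicular manslaughter $452,500; criminal trespass $6,750.
Stacking rule: highest base plus $9,500 per additional charge. Highest is vehicular manslaughter at $452,500; 3 additional charges → +$28,500. Combined base = $481,000.
Loss or damage exceeded $50,000 (+$1,000 flat): $481,000 + $1,000 = $482,000.
Strong family ties in the jurisdiction (−15%): $482,000 × 0.85 = $409,700.
No failures to appear in the past ten years (−5%): $409,700 × 0.95 = $389,215.

$389,215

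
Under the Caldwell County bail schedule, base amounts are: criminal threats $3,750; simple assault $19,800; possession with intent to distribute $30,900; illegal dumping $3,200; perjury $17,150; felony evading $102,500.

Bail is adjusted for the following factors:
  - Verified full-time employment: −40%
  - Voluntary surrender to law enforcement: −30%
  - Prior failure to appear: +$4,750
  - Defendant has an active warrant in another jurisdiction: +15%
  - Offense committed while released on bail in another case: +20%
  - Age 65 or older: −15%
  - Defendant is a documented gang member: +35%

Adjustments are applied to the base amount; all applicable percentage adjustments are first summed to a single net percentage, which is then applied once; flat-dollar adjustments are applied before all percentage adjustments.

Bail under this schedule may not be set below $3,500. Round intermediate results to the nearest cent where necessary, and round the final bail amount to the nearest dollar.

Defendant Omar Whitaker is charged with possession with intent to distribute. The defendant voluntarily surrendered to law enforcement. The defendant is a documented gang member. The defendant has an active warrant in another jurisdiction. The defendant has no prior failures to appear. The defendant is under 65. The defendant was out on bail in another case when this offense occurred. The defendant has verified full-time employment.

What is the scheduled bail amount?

Base amounts from the schedule: possession with intent to distribute $30,900.
Single charge. Combined base = $30,900.
Net percentage adjustment: −40% −30% +15% +20% +35% = +0%. $30,900 × 1 = $30,900.
$30,900 is at or above the $3,500 minimum.

$30,900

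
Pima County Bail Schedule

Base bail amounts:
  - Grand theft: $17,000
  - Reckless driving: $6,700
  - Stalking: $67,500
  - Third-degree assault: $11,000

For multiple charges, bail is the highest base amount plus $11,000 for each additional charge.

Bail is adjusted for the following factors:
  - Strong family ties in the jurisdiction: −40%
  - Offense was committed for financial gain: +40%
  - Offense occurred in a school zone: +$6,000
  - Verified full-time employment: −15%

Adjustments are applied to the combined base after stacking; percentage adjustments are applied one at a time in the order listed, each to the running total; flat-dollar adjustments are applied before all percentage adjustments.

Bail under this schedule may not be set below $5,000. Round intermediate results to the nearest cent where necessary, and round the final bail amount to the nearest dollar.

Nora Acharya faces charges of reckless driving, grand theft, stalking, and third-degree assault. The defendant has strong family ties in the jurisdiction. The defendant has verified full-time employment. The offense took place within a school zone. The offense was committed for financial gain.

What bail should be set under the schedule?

$76,041

Base amounts from the schedule: reckless driving $6,700; grand theft $17,000; stalking $67,500; third-degree assault $11,000.
Stacking rule: highest base plus $11,000 per additional charge. Highest is stalking at $67,500; 3 additional charges → +$33,000. Combined base = $100,500.
Offense occurred in a school zone (+$6,000 flat): $100,500 + $6,000 = $106,500.
Strong family ties in the jurisdiction (−40%): $106,500 × 0.6 = $63,900.
Offense was committed for financial gain (+40%): $63,900 × 1.4 = $89,460.
Verified full-time employment (−15%): $89,460 × 0.85 = $76,041.
$76,041 is at or above the $5,000 minimum.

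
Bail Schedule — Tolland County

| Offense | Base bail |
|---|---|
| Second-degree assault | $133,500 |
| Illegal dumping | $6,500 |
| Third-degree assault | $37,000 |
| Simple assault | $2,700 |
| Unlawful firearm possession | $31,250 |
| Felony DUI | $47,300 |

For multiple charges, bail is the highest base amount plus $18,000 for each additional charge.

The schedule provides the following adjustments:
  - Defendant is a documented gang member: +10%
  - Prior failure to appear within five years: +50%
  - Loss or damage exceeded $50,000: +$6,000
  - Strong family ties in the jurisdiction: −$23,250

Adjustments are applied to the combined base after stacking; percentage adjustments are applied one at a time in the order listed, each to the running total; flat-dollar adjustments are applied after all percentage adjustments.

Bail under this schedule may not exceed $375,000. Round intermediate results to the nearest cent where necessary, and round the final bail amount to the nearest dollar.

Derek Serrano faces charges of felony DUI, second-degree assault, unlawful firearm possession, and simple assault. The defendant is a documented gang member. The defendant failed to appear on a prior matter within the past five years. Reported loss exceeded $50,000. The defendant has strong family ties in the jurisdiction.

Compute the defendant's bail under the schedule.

Base amounts from the schedule: felony DUI $47,300; second-degree assault $133,500; unlawful firearm possession $31,250; simple assault $2,700.
Stacking rule: highest base plus $18,000 per additional charge. Highest is second-degree assault at $133,500; 3 additional charges → +$54,000. Combined base = $187,500.
Defendant is a documented gang member (+10%): $187,500 × 1.1 = $206,250.
Prior failure to appear within five years (+50%): $206,250 × 1.5 = $309,375.
Loss or damage exceeded $50,000 (+$6,000 flat): $309,375 + $6,000 = $315,375.
Strong family ties in the jurisdiction (−$23,250 flat): $315,375 − $23,250 = $292,125.
$292,125 is within the $375,000 maximum.

$292,125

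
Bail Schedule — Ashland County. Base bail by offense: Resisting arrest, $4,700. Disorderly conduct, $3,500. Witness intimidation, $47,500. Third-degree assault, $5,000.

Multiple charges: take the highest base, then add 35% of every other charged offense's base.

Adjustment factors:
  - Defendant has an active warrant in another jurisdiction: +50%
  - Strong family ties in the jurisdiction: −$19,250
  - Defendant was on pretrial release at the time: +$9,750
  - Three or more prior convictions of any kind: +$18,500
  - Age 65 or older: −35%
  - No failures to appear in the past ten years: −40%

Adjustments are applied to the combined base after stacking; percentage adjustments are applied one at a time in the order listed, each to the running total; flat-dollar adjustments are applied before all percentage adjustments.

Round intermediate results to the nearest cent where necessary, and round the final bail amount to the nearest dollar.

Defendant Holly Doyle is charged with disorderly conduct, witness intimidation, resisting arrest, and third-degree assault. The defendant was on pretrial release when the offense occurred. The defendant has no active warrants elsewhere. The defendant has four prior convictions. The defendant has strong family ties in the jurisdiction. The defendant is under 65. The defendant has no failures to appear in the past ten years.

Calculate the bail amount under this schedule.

Base amounts from the schedule: disorderly conduct $3,500; witness intimidation $47,500; resisting arrest $4,700; third-degree assault $5,000.
Stacking rule: highest base plus 35% of each additional charge. Highest is witness intimidation at $47,500. Additional: $3,500 × 35% = $1,225; $4,700 × 35% = $1,645; $5,000 × 35% = $1,750. Combined base = $47,500 + $4,620 = $52,120.
Strong family ties in the jurisdiction (−$19,250 flat): $52,120 − $19,250 = $32,870.
Defendant was on pretrial release at the time (+$9,750 flat): $32,870 + $9,750 = $42,620.
Three or more prior convictions of any kind (+$18,500 flat): $42,620 + $18,500 = $61,120.
No failures to appear in the past ten years (−40%): $61,120 × 0.6 = $36,672.

$36,672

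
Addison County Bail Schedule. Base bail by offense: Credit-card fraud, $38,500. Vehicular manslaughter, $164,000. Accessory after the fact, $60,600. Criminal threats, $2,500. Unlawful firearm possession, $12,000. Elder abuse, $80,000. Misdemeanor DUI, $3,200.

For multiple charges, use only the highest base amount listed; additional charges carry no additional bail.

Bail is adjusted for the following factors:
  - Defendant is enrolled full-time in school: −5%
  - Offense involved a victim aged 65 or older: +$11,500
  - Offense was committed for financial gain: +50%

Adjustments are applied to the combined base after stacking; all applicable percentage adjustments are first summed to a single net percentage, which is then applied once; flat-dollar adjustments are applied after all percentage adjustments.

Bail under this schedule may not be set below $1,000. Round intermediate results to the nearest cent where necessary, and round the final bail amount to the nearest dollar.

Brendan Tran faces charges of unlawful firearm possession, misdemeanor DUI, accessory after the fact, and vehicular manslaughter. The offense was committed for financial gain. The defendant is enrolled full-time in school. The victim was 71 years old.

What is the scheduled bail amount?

Base amounts from the schedule: unlawful firearm possession $12,000; misdemeanor DUI $3,200; accessory after the fact $60,600; vehicular manslaughter $164,000.
Stacking rule: use the highest base only. Highest is vehicular manslaughter at $164,000. Combined base = $164,000.
Net percentage adjustment: −5% +50% = +45%. $164,000 × 1.45 = $237,800.
Offense involved a victim aged 65 or older (+$11,500 flat): $237,800 + $11,500 = $249,300.
$249,300 is at or above the $1,000 minimum.

$249,300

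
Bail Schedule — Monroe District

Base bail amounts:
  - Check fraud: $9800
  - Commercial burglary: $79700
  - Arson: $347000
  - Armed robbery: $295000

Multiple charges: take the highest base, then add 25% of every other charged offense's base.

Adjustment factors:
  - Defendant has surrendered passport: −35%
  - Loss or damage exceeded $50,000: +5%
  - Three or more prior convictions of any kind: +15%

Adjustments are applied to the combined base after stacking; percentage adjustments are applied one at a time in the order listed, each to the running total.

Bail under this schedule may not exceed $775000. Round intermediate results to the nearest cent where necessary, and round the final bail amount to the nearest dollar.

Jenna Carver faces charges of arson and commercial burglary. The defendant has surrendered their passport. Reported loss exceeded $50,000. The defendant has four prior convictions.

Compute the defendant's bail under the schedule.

$287990

Base amounts from the schedule: arson $347000; commercial burglary $79700.
Stacking rule: highest base plus 25% of each additional charge. Highest is arson at $347000. Additional: $79700 × 25% = $19925. Combined base = $347000 + $19925 = $366925.
Defendant has surrendered passport (−35%): $366925 × 0.65 = $238501.25.
Loss or damage exceeded $50,000 (+5%): $238501.25 × 1.05 = $250426.31.
Three or more prior convictions of any kind (+15%): $250426.31 × 1.15 = $287990.26.
$287990.26 is within the $775000 maximum.
Rounded to the nearest dollar: $287990.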